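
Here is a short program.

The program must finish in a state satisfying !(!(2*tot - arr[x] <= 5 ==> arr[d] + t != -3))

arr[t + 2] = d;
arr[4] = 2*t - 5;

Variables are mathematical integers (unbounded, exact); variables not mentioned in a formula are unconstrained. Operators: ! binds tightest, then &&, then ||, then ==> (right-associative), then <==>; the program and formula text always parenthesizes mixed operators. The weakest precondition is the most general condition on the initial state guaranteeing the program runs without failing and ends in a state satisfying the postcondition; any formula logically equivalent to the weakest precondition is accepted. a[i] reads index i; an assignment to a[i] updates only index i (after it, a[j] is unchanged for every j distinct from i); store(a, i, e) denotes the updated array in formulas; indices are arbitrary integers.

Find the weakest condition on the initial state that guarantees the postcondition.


Working backward. After the program, the postcondition !(!(2*tot - arr[x] <= 5 ==> arr[d] + t != -3)) must hold; in canonical form it is 2*tot <= arr[x] + 5 ==> arr[d] + t != -3.
Before arr[4] := 2*t - 5: 2*tot <= store(arr, 4, 2*t - 5)[x] + 5 ==> store(arr, 4, 2*t - 5)[d] + t != -3
Before arr[t + 2] := d: 2*tot <= store(store(arr, t + 2, d), 4, 2*t - 5)[x] + 5 ==> store(store(arr, t + 2, d), 4, 2*t - 5)[d] + t != -3
Answer: WP = 2*tot <= store(store(arr, t + 2, d), 4, 2*t - 5)[x] + 5 ==> store(store(arr, t + 2, d), 4, 2*t - 5)[d] + t != -3


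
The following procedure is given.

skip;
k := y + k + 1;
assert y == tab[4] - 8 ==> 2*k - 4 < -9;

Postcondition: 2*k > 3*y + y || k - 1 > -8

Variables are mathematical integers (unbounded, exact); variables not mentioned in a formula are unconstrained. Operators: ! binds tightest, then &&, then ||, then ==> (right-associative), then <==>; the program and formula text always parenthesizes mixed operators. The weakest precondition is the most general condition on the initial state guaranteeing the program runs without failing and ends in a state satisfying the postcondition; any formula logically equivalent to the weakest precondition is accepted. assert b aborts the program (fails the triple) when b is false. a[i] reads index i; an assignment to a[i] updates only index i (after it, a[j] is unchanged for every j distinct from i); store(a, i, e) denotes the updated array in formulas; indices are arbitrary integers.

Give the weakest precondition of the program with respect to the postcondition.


Working backward. After the program, the postcondition 2*k > 3*y + y || k - 1 > -8 must hold; in canonical form it is 2*k > 4*y || k > -7.
Before assert y == tab[4] - 8 ==> 2*k - 4 < -9: (y == tab[4] - 8 ==> 2*k < -5) && (2*k > 4*y || k > -7)
Before k := y + k + 1: (y == tab[4] - 8 ==> 2*k + 2*y < -7) && (2*k > 2*y - 2 || k + y > -8)
Before skip: (y == tab[4] - 8 ==> 2*k + 2*y < -7) && (2*k > 2*y - 2 || k + y > -8)
Answer: WP = (y == tab[4] - 8 ==> 2*k + 2*y < -7) && (2*k > 2*y - 2 || k + y > -8)


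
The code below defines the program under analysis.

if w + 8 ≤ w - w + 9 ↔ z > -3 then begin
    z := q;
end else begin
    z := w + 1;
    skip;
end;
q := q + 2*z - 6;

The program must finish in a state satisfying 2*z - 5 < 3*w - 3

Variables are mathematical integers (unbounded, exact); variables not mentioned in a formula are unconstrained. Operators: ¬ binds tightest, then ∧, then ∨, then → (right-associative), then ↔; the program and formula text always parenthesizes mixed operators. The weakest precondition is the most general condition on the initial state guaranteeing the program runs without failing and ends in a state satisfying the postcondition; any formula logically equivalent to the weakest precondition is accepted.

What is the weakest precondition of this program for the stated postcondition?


Working backward. After the program, the postcondition 2*z - 5 < 3*w - 3 must hold; in canonical form it is 2*z < 3*w + 2.
Before q := q + 2*z - 6: 2*z < 3*w + 2
Then branch requires 2*q < 3*w + 2; else branch requires w > 0.
Before the if: ((w ≤ 1 ↔ z > -3) → 2*q < 3*w + 2) ∧ ((¬(w ≤ 1 ↔ z > -3)) → w > 0)
Answer: WP = ((w ≤ 1 ↔ z > -3) → 2*q < 3*w + 2) ∧ ((¬(w ≤ 1 ↔ z > -3)) → w > 0)


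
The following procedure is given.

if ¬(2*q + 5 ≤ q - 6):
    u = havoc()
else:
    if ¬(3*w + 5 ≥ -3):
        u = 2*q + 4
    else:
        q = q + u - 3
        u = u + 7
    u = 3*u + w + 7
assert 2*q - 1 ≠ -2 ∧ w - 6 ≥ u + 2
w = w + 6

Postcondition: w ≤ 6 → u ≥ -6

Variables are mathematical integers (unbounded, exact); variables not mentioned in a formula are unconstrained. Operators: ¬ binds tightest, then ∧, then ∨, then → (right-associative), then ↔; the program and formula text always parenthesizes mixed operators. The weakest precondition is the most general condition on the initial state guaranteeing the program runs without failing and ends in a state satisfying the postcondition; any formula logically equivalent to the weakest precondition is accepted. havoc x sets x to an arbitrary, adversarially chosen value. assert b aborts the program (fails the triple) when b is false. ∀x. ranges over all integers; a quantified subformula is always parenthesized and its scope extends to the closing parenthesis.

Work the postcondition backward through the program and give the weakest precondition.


Working backward. After the program, w ≤ 6 → u ≥ -6 must hold.
Before w := w + 6: w ≤ 0 → u ≥ -6
Before assert 2*q - 1 ≠ -2 ∧ w - 6 ≥ u + 2: 2*q ≠ -1 ∧ w ≥ u + 8 ∧ (w ≤ 0 → u ≥ -6)
Then branch requires ∀u_1. (2*q ≠ -1 ∧ w ≥ u_1 + 8 ∧ (w ≤ 0 → u_1 ≥ -6)); else branch requires ((¬(3*w ≥ -8)) → (2*q ≠ -1 ∧ 6*q ≤ -27 ∧ (w ≤ 0 → 6*q + w ≥ -25))) ∧ (3*w ≥ -8 → (2*q + 2*u ≠ 5 ∧ 3*u ≤ -36 ∧ (w ≤ 0 → 3*u + w ≥ -34))).
Before the if: ((¬(q ≤ -11)) → (∀u_1. (2*q ≠ -1 ∧ w ≥ u_1 + 8 ∧ (w ≤ 0 → u_1 ≥ -6)))) ∧ (q ≤ -11 → (((¬(3*w ≥ -8)) → (2*q ≠ -1 ∧ 6*q ≤ -27 ∧ (w ≤ 0 → 6*q + w ≥ -25))) ∧ (3*w ≥ -8 → (2*q + 2*u ≠ 5 ∧ 3*u ≤ -36 ∧ (w ≤ 0 → 3*u + w ≥ -34)))))
Answer: WP = ((¬(q ≤ -11)) → (∀u_1. (2*q ≠ -1 ∧ w ≥ u_1 + 8 ∧ (w ≤ 0 → u_1 ≥ -6)))) ∧ (q ≤ -11 → (((¬(3*w ≥ -8)) → (2*q ≠ -1 ∧ 6*q ≤ -27 ∧ (w ≤ 0 → 6*q + w ≥ -25))) ∧ (3*w ≥ -8 → (2*q + 2*u ≠ 5 ∧ 3*u ≤ -36 ∧ (w ≤ 0 → 3*u + w ≥ -34)))))


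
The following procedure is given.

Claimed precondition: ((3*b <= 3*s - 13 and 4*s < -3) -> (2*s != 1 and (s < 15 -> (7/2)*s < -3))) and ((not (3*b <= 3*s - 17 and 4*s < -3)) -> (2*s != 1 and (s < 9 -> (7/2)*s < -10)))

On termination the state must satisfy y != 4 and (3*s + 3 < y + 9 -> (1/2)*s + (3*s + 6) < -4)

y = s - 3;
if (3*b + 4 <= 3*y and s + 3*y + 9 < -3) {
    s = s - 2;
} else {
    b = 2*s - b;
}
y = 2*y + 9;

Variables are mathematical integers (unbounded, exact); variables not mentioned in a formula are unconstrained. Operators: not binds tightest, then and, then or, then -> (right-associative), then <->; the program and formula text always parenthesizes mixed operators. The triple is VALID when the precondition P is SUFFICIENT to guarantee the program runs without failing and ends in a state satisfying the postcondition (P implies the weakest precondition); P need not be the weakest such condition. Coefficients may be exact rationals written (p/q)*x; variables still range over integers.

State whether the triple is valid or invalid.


Working backward. After the program, the postcondition y != 4 and (3*s + 3 < y + 9 -> (1/2)*s + (3*s + 6) < -4) must hold; in canonical form it is y != 4 and (3*s < y + 6 -> (7/2)*s < -10).
Before y := 2*y + 9: 2*y != -5 and (3*s < 2*y + 15 -> (7/2)*s < -10)
Then branch requires 2*y != -5 and (3*s < 2*y + 21 -> (7/2)*s < -3); else branch requires 2*y != -5 and (3*s < 2*y + 15 -> (7/2)*s < -10).
Before the if: ((3*b <= 3*y - 4 and s + 3*y < -12) -> (2*y != -5 and (3*s < 2*y + 21 -> (7/2)*s < -3))) and ((not (3*b <= 3*y - 4 and s + 3*y < -12)) -> (2*y != -5 and (3*s < 2*y + 15 -> (7/2)*s < -10)))
Before y := s - 3: ((3*b <= 3*s - 13 and 4*s < -3) -> (2*s != 1 and (s < 15 -> (7/2)*s < -3))) and ((not (3*b <= 3*s - 13 and 4*s < -3)) -> (2*s != 1 and (s < 9 -> (7/2)*s < -10)))
The weakest precondition is ((3*b <= 3*s - 13 and 4*s < -3) -> (2*s != 1 and (s < 15 -> (7/2)*s < -3))) and ((not (3*b <= 3*s - 13 and 4*s < -3)) -> (2*s != 1 and (s < 9 -> (7/2)*s < -10))).
Check whether ((3*b <= 3*s - 13 and 4*s < -3) -> (2*s != 1 and (s < 15 -> (7/2)*s < -3))) and ((not (3*b <= 3*s - 17 and 4*s < -3)) -> (2*s != 1 and (s < 9 -> (7/2)*s < -10))) implies it.
Every state satisfying the precondition satisfies the weakest precondition: the implication holds.
Answer: valid


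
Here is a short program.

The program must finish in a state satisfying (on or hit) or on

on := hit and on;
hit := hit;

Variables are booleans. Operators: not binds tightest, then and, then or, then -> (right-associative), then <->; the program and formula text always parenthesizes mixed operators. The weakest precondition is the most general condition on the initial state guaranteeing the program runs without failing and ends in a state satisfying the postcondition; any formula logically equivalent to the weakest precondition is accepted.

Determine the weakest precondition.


Working backward. After the program, the postcondition (on or hit) or on must hold; in canonical form it is on or hit.
Before hit := hit: on or hit
Before on := hit and on: (hit and on) or hit
Answer: WP = (hit and on) or hit


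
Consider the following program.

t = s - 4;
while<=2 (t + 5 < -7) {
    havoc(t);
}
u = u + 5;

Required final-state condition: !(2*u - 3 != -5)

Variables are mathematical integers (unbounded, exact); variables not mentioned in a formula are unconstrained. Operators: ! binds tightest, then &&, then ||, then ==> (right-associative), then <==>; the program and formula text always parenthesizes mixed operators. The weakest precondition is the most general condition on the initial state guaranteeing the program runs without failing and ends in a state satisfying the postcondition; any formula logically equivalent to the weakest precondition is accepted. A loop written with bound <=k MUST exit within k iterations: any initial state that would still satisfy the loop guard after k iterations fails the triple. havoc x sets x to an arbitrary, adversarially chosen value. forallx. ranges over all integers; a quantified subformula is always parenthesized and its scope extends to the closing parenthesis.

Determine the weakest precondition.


Working backward. After the program, the postcondition !(2*u - 3 != -5) must hold; in canonical form it is !(2*u != -2).
Before u := u + 5: !(2*u != -12)
Before the loop (bound <=2), unroll the exhaustion recursion (WP_0 = exit-now case; WP_j = one more guarded iteration, up to j = 2):
  WP_0: (!(t < -12)) && (!(2*u != -12))
  WP_1: (t < -12 ==> (forall t_1. ((!(t_1 < -12)) && (!(2*u != -12))))) && ((!(t < -12)) ==> (!(2*u != -12)))
  WP_2: (t < -12 ==> (forall t_2. ((t_2 < -12 ==> (forall t_1. ((!(t_1 < -12)) && (!(2*u != -12))))) && ((!(t_2 < -12)) ==> (!(2*u != -12)))))) && ((!(t < -12)) ==> (!(2*u != -12)))
So before the loop: (t < -12 ==> (forall t_2. ((t_2 < -12 ==> (forall t_1. ((!(t_1 < -12)) && (!(2*u != -12))))) && ((!(t_2 < -12)) ==> (!(2*u != -12)))))) && ((!(t < -12)) ==> (!(2*u != -12)))
Before t := s - 4: (s < -8 ==> (forall t_2. ((t_2 < -12 ==> (forall t_1. ((!(t_1 < -12)) && (!(2*u != -12))))) && ((!(t_2 < -12)) ==> (!(2*u != -12)))))) && ((!(s < -8)) ==> (!(2*u != -12)))
Answer: WP = (s < -8 ==> (forall t_2. ((t_2 < -12 ==> (forall t_1. ((!(t_1 < -12)) && (!(2*u != -12))))) && ((!(t_2 < -12)) ==> (!(2*u != -12)))))) && ((!(s < -8)) ==> (!(2*u != -12)))


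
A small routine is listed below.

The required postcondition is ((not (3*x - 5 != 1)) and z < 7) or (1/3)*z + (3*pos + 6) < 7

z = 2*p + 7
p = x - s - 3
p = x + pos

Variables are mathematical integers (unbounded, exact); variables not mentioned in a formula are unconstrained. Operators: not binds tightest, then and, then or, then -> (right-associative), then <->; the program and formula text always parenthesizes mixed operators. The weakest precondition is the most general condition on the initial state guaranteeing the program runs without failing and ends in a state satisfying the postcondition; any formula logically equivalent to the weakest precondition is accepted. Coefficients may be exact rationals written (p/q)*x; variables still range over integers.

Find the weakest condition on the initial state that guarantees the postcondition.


Working backward. After the program, the postcondition ((not (3*x - 5 != 1)) and z < 7) or (1/3)*z + (3*pos + 6) < 7 must hold; in canonical form it is ((not (3*x != 6)) and z < 7) or 3*pos + (1/3)*z < 1.
Before p := x + pos: ((not (3*x != 6)) and z < 7) or 3*pos + (1/3)*z < 1
Before p := x - s - 3: ((not (3*x != 6)) and z < 7) or 3*pos + (1/3)*z < 1
Before z := 2*p + 7: ((not (3*x != 6)) and 2*p < 0) or (2/3)*p + 3*pos < -4/3
Answer: WP = ((not (3*x != 6)) and 2*p < 0) or (2/3)*p + 3*pos < -4/3


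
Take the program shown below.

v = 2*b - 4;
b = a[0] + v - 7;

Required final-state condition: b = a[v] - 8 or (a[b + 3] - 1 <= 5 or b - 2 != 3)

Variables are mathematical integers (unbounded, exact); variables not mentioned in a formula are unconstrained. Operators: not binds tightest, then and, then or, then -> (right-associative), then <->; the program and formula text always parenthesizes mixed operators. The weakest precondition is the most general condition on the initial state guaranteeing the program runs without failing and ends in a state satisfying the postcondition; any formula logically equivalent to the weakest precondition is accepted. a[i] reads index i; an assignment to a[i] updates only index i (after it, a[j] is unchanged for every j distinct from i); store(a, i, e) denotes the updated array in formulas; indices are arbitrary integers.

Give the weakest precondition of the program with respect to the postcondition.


Working backward. After the program, the postcondition b = a[v] - 8 or (a[b + 3] - 1 <= 5 or b - 2 != 3) must hold; in canonical form it is b = a[v] - 8 or a[b + 3] <= 6 or b != 5.
Before b := a[0] + v - 7: a[0] + v = a[v] - 1 or a[a[0] + v - 4] <= 6 or a[0] + v != 12
Before v := 2*b - 4: a[0] + 2*b = a[2*b - 4] + 3 or a[a[0] + 2*b - 8] <= 6 or a[0] + 2*b != 16
Answer: WP = a[0] + 2*b = a[2*b - 4] + 3 or a[a[0] + 2*b - 8] <= 6 or a[0] + 2*b != 16


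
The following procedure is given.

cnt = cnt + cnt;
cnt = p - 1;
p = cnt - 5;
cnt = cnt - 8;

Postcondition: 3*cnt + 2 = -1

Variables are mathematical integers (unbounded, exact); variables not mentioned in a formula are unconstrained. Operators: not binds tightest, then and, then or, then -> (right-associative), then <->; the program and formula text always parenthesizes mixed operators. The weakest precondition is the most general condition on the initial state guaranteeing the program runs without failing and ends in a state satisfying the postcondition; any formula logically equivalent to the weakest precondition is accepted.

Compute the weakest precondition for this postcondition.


Working backward. After the program, the postcondition 3*cnt + 2 = -1 must hold; in canonical form it is 3*cnt = -3.
Before cnt := cnt - 8: 3*cnt = 21
Before p := cnt - 5: 3*cnt = 21
Before cnt := p - 1: 3*p = 24
Before cnt := cnt + cnt: 3*p = 24
Answer: WP = 3*p = 24


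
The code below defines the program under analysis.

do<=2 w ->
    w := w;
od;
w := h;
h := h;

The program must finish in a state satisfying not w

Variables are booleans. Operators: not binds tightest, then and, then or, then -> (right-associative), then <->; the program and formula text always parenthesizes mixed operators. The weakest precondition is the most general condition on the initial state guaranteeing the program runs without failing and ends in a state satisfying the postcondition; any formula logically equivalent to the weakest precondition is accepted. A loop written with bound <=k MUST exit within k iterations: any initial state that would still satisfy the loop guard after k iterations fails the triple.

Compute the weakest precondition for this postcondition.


Working backward. After the program, not w must hold.
Before h := h: not w
Before w := h: not h
Before the loop (bound <=2), unroll the exhaustion recursion (WP_0 = exit-now case; WP_j = one more guarded iteration, up to j = 2):
  WP_0: (not w) and (not h)
  WP_1: (w -> ((not w) and (not h))) and ((not w) -> (not h))
  WP_2: (w -> ((w -> ((not w) and (not h))) and ((not w) -> (not h)))) and ((not w) -> (not h))
So before the loop: (w -> ((w -> ((not w) and (not h))) and ((not w) -> (not h)))) and ((not w) -> (not h))
Answer: WP = (w -> ((w -> ((not w) and (not h))) and ((not w) -> (not h)))) and ((not w) -> (not h))


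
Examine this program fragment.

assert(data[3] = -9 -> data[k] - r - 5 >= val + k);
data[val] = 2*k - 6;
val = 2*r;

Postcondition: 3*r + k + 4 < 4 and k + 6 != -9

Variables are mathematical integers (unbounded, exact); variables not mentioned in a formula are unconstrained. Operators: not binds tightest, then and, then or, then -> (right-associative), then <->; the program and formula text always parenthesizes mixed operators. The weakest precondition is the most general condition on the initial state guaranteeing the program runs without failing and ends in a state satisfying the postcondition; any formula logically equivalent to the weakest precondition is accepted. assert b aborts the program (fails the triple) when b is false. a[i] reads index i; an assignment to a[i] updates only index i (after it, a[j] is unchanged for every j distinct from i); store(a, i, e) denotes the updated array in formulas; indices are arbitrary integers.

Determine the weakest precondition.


Working backward. After the program, the postcondition 3*r + k + 4 < 4 and k + 6 != -9 must hold; in canonical form it is k + 3*r < 0 and k != -15.
Before val := 2*r: k + 3*r < 0 and k != -15
Before data[val] := 2*k - 6: k + 3*r < 0 and k != -15
Before assert data[3] = -9 -> data[k] - r - 5 >= val + k: (data[3] = -9 -> data[k] >= k + r + val + 5) and k + 3*r < 0 and k != -15
Answer: WP = (data[3] = -9 -> data[k] >= k + r + val + 5) and k + 3*r < 0 and k != -15


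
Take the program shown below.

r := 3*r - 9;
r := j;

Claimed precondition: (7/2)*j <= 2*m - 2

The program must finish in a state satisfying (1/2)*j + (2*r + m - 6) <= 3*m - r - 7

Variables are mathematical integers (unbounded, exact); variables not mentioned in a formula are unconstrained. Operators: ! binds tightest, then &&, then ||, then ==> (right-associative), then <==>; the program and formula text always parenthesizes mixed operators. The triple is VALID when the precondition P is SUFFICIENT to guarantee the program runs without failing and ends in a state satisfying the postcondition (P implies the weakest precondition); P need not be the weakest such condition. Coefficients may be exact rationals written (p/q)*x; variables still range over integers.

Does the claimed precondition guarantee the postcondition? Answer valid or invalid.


Working backward. After the program, the postcondition (1/2)*j + (2*r + m - 6) <= 3*m - r - 7 must hold; in canonical form it is (1/2)*j + 3*r <= 2*m - 1.
Before r := j: (7/2)*j <= 2*m - 1
Before r := 3*r - 9: (7/2)*j <= 2*m - 1
The weakest precondition is (7/2)*j <= 2*m - 1.
Check whether (7/2)*j <= 2*m - 2 implies it.
Every state satisfying the precondition satisfies the weakest precondition: the implication holds.
Answer: valid


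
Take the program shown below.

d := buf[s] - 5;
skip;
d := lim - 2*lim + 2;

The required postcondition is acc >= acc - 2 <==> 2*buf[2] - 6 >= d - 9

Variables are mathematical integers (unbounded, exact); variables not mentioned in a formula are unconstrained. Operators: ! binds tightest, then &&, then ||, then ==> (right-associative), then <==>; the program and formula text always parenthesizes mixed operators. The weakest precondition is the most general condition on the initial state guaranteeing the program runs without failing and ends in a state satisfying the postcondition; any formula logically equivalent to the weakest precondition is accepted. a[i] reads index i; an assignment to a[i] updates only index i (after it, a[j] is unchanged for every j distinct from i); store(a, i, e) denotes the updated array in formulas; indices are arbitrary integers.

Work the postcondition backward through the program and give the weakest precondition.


Working backward. After the program, the postcondition acc >= acc - 2 <==> 2*buf[2] - 6 >= d - 9 must hold; in canonical form it is 2*buf[2] >= d - 3.
Before d := lim - 2*lim + 2: 2*buf[2] + lim >= -1
Before skip: 2*buf[2] + lim >= -1
Before d := buf[s] - 5: 2*buf[2] + lim >= -1
Answer: WP = 2*buf[2] + lim >= -1


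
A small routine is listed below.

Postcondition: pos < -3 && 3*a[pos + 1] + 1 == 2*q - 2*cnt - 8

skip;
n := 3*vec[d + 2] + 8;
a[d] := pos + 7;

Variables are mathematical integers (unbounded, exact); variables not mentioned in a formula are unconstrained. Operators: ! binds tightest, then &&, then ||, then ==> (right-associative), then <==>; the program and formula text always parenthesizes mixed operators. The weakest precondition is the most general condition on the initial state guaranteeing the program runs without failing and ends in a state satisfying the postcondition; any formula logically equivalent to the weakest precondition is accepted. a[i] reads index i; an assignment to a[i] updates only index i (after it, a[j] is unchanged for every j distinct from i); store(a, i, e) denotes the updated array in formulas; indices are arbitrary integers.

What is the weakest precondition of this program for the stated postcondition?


Working backward. After the program, the postcondition pos < -3 && 3*a[pos + 1] + 1 == 2*q - 2*cnt - 8 must hold; in canonical form it is pos < -3 && 3*a[pos + 1] + 2*cnt == 2*q - 9.
Before a[d] := pos + 7: pos < -3 && 3*store(a, d, pos + 7)[pos + 1] + 2*cnt == 2*q - 9
Before n := 3*vec[d + 2] + 8: pos < -3 && 3*store(a, d, pos + 7)[pos + 1] + 2*cnt == 2*q - 9
Before skip: pos < -3 && 3*store(a, d, pos + 7)[pos + 1] + 2*cnt == 2*q - 9
Answer: WP = pos < -3 && 3*store(a, d, pos + 7)[pos + 1] + 2*cnt == 2*q - 9


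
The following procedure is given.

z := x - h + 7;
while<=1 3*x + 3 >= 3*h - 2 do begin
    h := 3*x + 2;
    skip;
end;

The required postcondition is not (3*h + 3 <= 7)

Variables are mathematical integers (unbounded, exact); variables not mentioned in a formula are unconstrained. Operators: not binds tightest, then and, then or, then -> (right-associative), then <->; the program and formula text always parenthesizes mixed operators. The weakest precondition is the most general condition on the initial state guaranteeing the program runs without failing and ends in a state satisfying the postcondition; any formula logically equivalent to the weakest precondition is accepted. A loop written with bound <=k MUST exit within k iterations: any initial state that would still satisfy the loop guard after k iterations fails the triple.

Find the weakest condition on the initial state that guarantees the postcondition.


Working backward. After the program, the postcondition not (3*h + 3 <= 7) must hold; in canonical form it is not (3*h <= 4).
Before the loop (bound <=1), unroll the exhaustion recursion (WP_0 = exit-now case; WP_j = one more guarded iteration, up to j = 1):
  WP_0: (not (3*x >= 3*h - 5)) and (not (3*h <= 4))
  WP_1: (3*x >= 3*h - 5 -> ((not (6*x <= -1)) and (not (9*x <= -2)))) and ((not (3*x >= 3*h - 5)) -> (not (3*h <= 4)))
So before the loop: (3*x >= 3*h - 5 -> ((not (6*x <= -1)) and (not (9*x <= -2)))) and ((not (3*x >= 3*h - 5)) -> (not (3*h <= 4)))
Before z := x - h + 7: (3*x >= 3*h - 5 -> ((not (6*x <= -1)) and (not (9*x <= -2)))) and ((not (3*x >= 3*h - 5)) -> (not (3*h <= 4)))
Answer: WP = (3*x >= 3*h - 5 -> ((not (6*x <= -1)) and (not (9*x <= -2)))) and ((not (3*x >= 3*h - 5)) -> (not (3*h <= 4)))


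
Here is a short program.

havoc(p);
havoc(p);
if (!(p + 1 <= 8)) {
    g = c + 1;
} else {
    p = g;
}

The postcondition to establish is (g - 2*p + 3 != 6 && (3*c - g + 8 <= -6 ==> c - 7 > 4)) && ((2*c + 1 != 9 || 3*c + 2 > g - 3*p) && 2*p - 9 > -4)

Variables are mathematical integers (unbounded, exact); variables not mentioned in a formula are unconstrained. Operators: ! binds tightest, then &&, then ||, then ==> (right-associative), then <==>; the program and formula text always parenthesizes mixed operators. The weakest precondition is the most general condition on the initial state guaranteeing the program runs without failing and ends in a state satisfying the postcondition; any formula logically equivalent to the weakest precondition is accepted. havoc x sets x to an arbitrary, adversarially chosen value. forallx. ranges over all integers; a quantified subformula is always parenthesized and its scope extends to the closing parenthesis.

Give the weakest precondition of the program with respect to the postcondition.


Working backward. After the program, the postcondition (g - 2*p + 3 != 6 && (3*c - g + 8 <= -6 ==> c - 7 > 4)) && ((2*c + 1 != 9 || 3*c + 2 > g - 3*p) && 2*p - 9 > -4) must hold; in canonical form it is g != 2*p + 3 && (3*c <= g - 14 ==> c > 11) && (2*c != 8 || 3*c + 3*p > g - 2) && 2*p > 5.
Then branch requires c != 2*p + 2 && (2*c <= -13 ==> c > 11) && (2*c != 8 || 2*c + 3*p > -1) && 2*p > 5; else branch requires g != -3 && (3*c <= g - 14 ==> c > 11) && (2*c != 8 || 3*c + 2*g > -2) && 2*g > 5.
Before the if: ((!(p <= 7)) ==> (c != 2*p + 2 && (2*c <= -13 ==> c > 11) && (2*c != 8 || 2*c + 3*p > -1) && 2*p > 5)) && (p <= 7 ==> (g != -3 && (3*c <= g - 14 ==> c > 11) && (2*c != 8 || 3*c + 2*g > -2) && 2*g > 5))
Before havoc p: forall p_1. (((!(p_1 <= 7)) ==> (c != 2*p_1 + 2 && (2*c <= -13 ==> c > 11) && (2*c != 8 || 2*c + 3*p_1 > -1) && 2*p_1 > 5)) && (p_1 <= 7 ==> (g != -3 && (3*c <= g - 14 ==> c > 11) && (2*c != 8 || 3*c + 2*g > -2) && 2*g > 5)))
Before havoc p: forall p_1. (((!(p_1 <= 7)) ==> (c != 2*p_1 + 2 && (2*c <= -13 ==> c > 11) && (2*c != 8 || 2*c + 3*p_1 > -1) && 2*p_1 > 5)) && (p_1 <= 7 ==> (g != -3 && (3*c <= g - 14 ==> c > 11) && (2*c != 8 || 3*c + 2*g > -2) && 2*g > 5)))
Answer: WP = forall p_1. (((!(p_1 <= 7)) ==> (c != 2*p_1 + 2 && (2*c <= -13 ==> c > 11) && (2*c != 8 || 2*c + 3*p_1 > -1) && 2*p_1 > 5)) && (p_1 <= 7 ==> (g != -3 && (3*c <= g - 14 ==> c > 11) && (2*c != 8 || 3*c + 2*g > -2) && 2*g > 5)))


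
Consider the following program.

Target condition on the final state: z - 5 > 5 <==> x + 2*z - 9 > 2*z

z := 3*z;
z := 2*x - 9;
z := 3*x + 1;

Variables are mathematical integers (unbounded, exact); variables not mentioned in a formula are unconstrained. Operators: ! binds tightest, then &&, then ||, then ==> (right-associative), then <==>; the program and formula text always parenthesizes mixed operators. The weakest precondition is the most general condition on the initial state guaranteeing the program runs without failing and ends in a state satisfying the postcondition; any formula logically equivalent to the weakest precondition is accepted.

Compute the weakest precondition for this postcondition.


Working backward. After the program, the postcondition z - 5 > 5 <==> x + 2*z - 9 > 2*z must hold; in canonical form it is z > 10 <==> x > 9.
Before z := 3*x + 1: 3*x > 9 <==> x > 9
Before z := 2*x - 9: 3*x > 9 <==> x > 9
Before z := 3*z: 3*x > 9 <==> x > 9
Answer: WP = 3*x > 9 <==> x > 9


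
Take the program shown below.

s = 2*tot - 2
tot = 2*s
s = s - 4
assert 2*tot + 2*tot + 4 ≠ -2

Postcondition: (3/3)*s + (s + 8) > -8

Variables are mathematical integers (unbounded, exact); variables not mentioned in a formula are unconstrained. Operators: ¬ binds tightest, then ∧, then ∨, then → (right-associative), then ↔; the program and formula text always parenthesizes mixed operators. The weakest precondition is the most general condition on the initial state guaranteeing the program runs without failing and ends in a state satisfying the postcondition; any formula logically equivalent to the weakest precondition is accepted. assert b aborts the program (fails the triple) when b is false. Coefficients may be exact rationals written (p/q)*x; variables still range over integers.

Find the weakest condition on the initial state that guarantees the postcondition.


Working backward. After the program, the postcondition (3/3)*s + (s + 8) > -8 must hold; in canonical form it is 2*s > -16.
Before assert 2*tot + 2*tot + 4 ≠ -2: 4*tot ≠ -6 ∧ 2*s > -16
Before s := s - 4: 4*tot ≠ -6 ∧ 2*s > -8
Before tot := 2*s: 8*s ≠ -6 ∧ 2*s > -8
Before s := 2*tot - 2: 16*tot ≠ 10 ∧ 4*tot > -4
Answer: WP = 16*tot ≠ 10 ∧ 4*tot > -4


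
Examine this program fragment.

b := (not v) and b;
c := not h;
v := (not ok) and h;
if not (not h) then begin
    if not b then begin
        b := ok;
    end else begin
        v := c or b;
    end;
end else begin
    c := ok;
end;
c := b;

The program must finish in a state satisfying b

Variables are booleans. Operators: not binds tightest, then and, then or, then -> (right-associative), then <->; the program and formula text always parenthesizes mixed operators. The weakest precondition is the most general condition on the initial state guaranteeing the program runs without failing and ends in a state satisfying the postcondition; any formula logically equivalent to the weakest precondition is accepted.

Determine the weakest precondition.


Working backward. After the program, b must hold.
Before c := b: b
Then branch requires (not b) -> ok; else branch requires b.
Before the if: (h -> ((not b) -> ok)) and ((not h) -> b)
Before v := (not ok) and h: (h -> ((not b) -> ok)) and ((not h) -> b)
Before c := not h: (h -> ((not b) -> ok)) and ((not h) -> b)
Before b := (not v) and b: (h -> ((not ((not v) and b)) -> ok)) and ((not h) -> ((not v) and b))
Answer: WP = (h -> ((not ((not v) and b)) -> ok)) and ((not h) -> ((not v) and b))


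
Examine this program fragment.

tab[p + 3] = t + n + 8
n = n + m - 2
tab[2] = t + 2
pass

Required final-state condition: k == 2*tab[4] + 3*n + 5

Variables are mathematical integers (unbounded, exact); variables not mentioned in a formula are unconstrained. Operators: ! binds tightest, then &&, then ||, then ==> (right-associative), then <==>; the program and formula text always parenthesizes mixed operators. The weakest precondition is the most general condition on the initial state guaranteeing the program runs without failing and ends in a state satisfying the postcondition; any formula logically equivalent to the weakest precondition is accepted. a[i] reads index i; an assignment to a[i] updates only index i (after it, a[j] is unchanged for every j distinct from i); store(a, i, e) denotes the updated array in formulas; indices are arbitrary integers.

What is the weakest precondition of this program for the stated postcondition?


Working backward. After the program, k == 2*tab[4] + 3*n + 5 must hold.
Before skip: k == 2*tab[4] + 3*n + 5
Before tab[2] := t + 2: k == 2*tab[4] + 3*n + 5
Before n := n + m - 2: k == 2*tab[4] + 3*m + 3*n - 1
Before tab[p + 3] := t + n + 8: k == 2*store(tab, p + 3, n + t + 8)[4] + 3*m + 3*n - 1
Answer: WP = k == 2*store(tab, p + 3, n + t + 8)[4] + 3*m + 3*n - 1


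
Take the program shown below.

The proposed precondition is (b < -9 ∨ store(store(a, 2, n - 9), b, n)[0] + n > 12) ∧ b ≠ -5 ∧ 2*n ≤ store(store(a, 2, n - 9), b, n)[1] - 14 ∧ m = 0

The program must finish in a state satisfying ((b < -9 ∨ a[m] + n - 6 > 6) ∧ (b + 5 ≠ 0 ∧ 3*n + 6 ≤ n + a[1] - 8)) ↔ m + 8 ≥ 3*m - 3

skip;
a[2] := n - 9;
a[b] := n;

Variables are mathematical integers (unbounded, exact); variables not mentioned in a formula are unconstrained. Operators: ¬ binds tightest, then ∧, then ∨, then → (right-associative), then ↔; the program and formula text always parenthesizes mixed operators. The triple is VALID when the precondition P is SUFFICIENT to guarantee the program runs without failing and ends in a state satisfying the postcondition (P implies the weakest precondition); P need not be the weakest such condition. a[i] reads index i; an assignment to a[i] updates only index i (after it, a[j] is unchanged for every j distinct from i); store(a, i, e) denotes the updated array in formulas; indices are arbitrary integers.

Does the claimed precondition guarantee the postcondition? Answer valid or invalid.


Working backward. After the program, the postcondition ((b < -9 ∨ a[m] + n - 6 > 6) ∧ (b + 5 ≠ 0 ∧ 3*n + 6 ≤ n + a[1] - 8)) ↔ m + 8 ≥ 3*m - 3 must hold; in canonical form it is ((b < -9 ∨ a[m] + n > 12) ∧ b ≠ -5 ∧ 2*n ≤ a[1] - 14) ↔ 2*m ≤ 11.
Before a[b] := n: ((b < -9 ∨ store(a, b, n)[m] + n > 12) ∧ b ≠ -5 ∧ 2*n ≤ store(a, b, n)[1] - 14) ↔ 2*m ≤ 11
Before a[2] := n - 9: ((b < -9 ∨ store(store(a, 2, n - 9), b, n)[m] + n > 12) ∧ b ≠ -5 ∧ 2*n ≤ store(store(a, 2, n - 9), b, n)[1] - 14) ↔ 2*m ≤ 11
Before skip: ((b < -9 ∨ store(store(a, 2, n - 9), b, n)[m] + n > 12) ∧ b ≠ -5 ∧ 2*n ≤ store(store(a, 2, n - 9), b, n)[1] - 14) ↔ 2*m ≤ 11
The weakest precondition is ((b < -9 ∨ store(store(a, 2, n - 9), b, n)[m] + n > 12) ∧ b ≠ -5 ∧ 2*n ≤ store(store(a, 2, n - 9), b, n)[1] - 14) ↔ 2*m ≤ 11.
Check whether (b < -9 ∨ store(store(a, 2, n - 9), b, n)[0] + n > 12) ∧ b ≠ -5 ∧ 2*n ≤ store(store(a, 2, n - 9), b, n)[1] - 14 ∧ m = 0 implies it.
Every state satisfying the precondition satisfies the weakest precondition: the implication holds.
Answer: valid


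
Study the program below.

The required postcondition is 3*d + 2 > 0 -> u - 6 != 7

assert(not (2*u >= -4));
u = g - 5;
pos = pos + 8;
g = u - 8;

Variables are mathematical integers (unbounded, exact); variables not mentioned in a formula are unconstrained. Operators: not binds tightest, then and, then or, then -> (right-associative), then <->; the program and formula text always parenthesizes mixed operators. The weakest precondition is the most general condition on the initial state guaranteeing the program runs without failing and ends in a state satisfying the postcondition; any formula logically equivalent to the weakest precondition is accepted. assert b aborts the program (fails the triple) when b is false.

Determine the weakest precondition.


Working backward. After the program, the postcondition 3*d + 2 > 0 -> u - 6 != 7 must hold; in canonical form it is 3*d > -2 -> u != 13.
Before g := u - 8: 3*d > -2 -> u != 13
Before pos := pos + 8: 3*d > -2 -> u != 13
Before u := g - 5: 3*d > -2 -> g != 18
Before assert not (2*u >= -4): (not (2*u >= -4)) and (3*d > -2 -> g != 18)
Answer: WP = (not (2*u >= -4)) and (3*d > -2 -> g != 18)


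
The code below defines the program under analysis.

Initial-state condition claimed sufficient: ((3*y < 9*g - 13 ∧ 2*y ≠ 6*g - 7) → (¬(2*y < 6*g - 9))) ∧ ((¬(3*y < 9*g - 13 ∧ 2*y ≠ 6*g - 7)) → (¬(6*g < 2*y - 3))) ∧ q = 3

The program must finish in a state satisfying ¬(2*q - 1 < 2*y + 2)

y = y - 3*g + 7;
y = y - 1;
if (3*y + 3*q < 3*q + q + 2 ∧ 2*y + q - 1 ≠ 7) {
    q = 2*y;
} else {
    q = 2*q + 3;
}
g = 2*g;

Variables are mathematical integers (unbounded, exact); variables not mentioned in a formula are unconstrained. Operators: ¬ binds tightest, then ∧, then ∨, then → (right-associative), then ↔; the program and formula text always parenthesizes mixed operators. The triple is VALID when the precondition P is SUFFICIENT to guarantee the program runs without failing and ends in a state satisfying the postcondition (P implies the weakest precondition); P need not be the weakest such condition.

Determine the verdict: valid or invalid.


Working backward. After the program, the postcondition ¬(2*q - 1 < 2*y + 2) must hold; in canonical form it is ¬(2*q < 2*y + 3).
Before g := 2*g: ¬(2*q < 2*y + 3)
Then branch requires ¬(2*y < 3); else branch requires ¬(4*q < 2*y - 3).
Before the if: ((3*y < q + 2 ∧ q + 2*y ≠ 8) → (¬(2*y < 3))) ∧ ((¬(3*y < q + 2 ∧ q + 2*y ≠ 8)) → (¬(4*q < 2*y - 3)))
Before y := y - 1: ((3*y < q + 5 ∧ q + 2*y ≠ 10) → (¬(2*y < 5))) ∧ ((¬(3*y < q + 5 ∧ q + 2*y ≠ 10)) → (¬(4*q < 2*y - 5)))
Before y := y - 3*g + 7: ((3*y < 9*g + q - 16 ∧ q + 2*y ≠ 6*g - 4) → (¬(2*y < 6*g - 9))) ∧ ((¬(3*y < 9*g + q - 16 ∧ q + 2*y ≠ 6*g - 4)) → (¬(6*g + 4*q < 2*y + 9)))
The weakest precondition is ((3*y < 9*g + q - 16 ∧ q + 2*y ≠ 6*g - 4) → (¬(2*y < 6*g - 9))) ∧ ((¬(3*y < 9*g + q - 16 ∧ q + 2*y ≠ 6*g - 4)) → (¬(6*g + 4*q < 2*y + 9))).
Check whether ((3*y < 9*g - 13 ∧ 2*y ≠ 6*g - 7) → (¬(2*y < 6*g - 9))) ∧ ((¬(3*y < 9*g - 13 ∧ 2*y ≠ 6*g - 7)) → (¬(6*g < 2*y - 3))) ∧ q = 3 implies it.
Every state satisfying the precondition satisfies the weakest precondition: the implication holds.
Answer: valid


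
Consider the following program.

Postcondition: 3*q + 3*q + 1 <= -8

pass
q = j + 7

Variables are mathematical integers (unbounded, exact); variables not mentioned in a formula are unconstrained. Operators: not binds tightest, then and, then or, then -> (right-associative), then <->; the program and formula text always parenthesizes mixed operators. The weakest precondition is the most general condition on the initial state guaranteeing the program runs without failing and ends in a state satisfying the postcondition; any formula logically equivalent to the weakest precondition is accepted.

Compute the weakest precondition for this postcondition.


Working backward. After the program, the postcondition 3*q + 3*q + 1 <= -8 must hold; in canonical form it is 6*q <= -9.
Before q := j + 7: 6*j <= -51
Before skip: 6*j <= -51
Answer: WP = 6*j <= -51


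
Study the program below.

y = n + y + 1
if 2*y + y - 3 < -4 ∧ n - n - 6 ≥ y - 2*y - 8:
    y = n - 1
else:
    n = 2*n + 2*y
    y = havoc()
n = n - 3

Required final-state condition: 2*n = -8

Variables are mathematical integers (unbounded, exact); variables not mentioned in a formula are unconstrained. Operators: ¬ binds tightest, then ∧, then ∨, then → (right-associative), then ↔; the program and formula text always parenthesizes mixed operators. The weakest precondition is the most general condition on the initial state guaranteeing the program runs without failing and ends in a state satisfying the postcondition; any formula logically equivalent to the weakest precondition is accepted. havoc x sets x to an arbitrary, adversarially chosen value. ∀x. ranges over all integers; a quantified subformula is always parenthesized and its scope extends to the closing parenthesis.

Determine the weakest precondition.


Working backward. After the program, 2*n = -8 must hold.
Before n := n - 3: 2*n = -2
Then branch requires 2*n = -2; else branch requires 4*n + 4*y = -2.
Before the if: ((3*y < -1 ∧ y ≥ -2) → 2*n = -2) ∧ ((¬(3*y < -1 ∧ y ≥ -2)) → 4*n + 4*y = -2)
Before y := n + y + 1: ((3*n + 3*y < -4 ∧ n + y ≥ -3) → 2*n = -2) ∧ ((¬(3*n + 3*y < -4 ∧ n + y ≥ -3)) → 8*n + 4*y = -6)
Answer: WP = ((3*n + 3*y < -4 ∧ n + y ≥ -3) → 2*n = -2) ∧ ((¬(3*n + 3*y < -4 ∧ n + y ≥ -3)) → 8*n + 4*y = -6)


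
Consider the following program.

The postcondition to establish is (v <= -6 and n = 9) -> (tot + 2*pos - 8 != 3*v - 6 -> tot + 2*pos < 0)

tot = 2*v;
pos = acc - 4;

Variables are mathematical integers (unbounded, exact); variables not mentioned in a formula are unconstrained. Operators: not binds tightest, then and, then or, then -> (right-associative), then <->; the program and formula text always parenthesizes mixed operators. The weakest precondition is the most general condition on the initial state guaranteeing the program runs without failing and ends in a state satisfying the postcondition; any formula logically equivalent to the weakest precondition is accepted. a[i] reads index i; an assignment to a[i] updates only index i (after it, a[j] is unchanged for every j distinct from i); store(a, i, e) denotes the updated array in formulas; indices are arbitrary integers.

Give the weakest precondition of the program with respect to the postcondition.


Working backward. After the program, the postcondition (v <= -6 and n = 9) -> (tot + 2*pos - 8 != 3*v - 6 -> tot + 2*pos < 0) must hold; in canonical form it is (v <= -6 and n = 9) -> (2*pos + tot != 3*v + 2 -> 2*pos + tot < 0).
Before pos := acc - 4: (v <= -6 and n = 9) -> (2*acc + tot != 3*v + 10 -> 2*acc + tot < 8)
Before tot := 2*v: (v <= -6 and n = 9) -> (2*acc != v + 10 -> 2*acc + 2*v < 8)
Answer: WP = (v <= -6 and n = 9) -> (2*acc != v + 10 -> 2*acc + 2*v < 8)
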